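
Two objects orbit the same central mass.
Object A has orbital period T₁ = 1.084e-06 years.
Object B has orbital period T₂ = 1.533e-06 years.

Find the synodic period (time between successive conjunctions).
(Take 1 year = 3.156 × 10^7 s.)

Convert to SI: T₁ = 1.084e-06 years = 34.211 s; T₂ = 1.533e-06 years = 48.3815 s.
T_syn = |T₁ · T₂ / (T₁ − T₂)|.
T_syn = |34.211 · 48.3815 / (34.211 − 48.3815)| s ≈ 116.8 s = 3.701e-06 years.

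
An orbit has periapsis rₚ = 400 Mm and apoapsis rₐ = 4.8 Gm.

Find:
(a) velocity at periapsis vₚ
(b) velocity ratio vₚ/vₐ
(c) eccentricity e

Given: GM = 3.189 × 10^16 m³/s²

Convert to SI: rₚ = 400 Mm = 4e+08 m; rₐ = 4.8 Gm = 4.8e+09 m.
(a) With a = (rₚ + rₐ)/2 = 2.6e+09 m, vₚ = √(GM (2/rₚ − 1/a)) = √(3.189e+16 · (2/4e+08 − 1/2.6e+09)) m/s ≈ 1.213e+04 m/s
(b) Conservation of angular momentum (rₚvₚ = rₐvₐ) gives vₚ/vₐ = rₐ/rₚ = 4.8e+09/4e+08 ≈ 12
(c) e = (rₐ − rₚ)/(rₐ + rₚ) = (4.8e+09 − 4e+08)/(4.8e+09 + 4e+08) ≈ 0.8462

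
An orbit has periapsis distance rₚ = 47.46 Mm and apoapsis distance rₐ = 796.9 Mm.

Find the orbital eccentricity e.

Convert to SI: rₚ = 47.46 Mm = 4.746e+07 m; rₐ = 796.9 Mm = 7.969e+08 m.
e = (rₐ − rₚ) / (rₐ + rₚ).
e = (7.969e+08 − 4.746e+07) / (7.969e+08 + 4.746e+07) = 7.4944e+08 / 8.4436e+08 ≈ 0.8876.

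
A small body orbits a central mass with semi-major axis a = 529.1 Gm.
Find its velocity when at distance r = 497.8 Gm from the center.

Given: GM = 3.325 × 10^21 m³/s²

Convert to SI: a = 529.1 Gm = 5.291e+11 m; r = 497.8 Gm = 4.978e+11 m.
Vis-viva: v = √(GM · (2/r − 1/a)).
2/r − 1/a = 2/4.978e+11 − 1/5.291e+11 = 2.12768e-12 m⁻¹.
v = √(3.325e+21 · 2.12768e-12) m/s ≈ 8.411e+04 m/s = 84.11 km/s.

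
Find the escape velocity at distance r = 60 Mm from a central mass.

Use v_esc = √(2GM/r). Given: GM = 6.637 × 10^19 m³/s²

Convert to SI: r = 60 Mm = 6e+07 m.
Escape velocity comes from setting total energy to zero: ½v² − GM/r = 0 ⇒ v_esc = √(2GM / r).
v_esc = √(2 · 6.637e+19 / 6e+07) m/s ≈ 1.487e+06 m/s = 1487 km/s.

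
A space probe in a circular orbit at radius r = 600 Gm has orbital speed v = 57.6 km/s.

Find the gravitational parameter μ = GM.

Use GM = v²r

Convert to SI: r = 600 Gm = 6e+11 m; v = 57.6 km/s = 57600 m/s.
For a circular orbit v² = GM/r, so GM = v² · r.
GM = (57600)² · 6e+11 m³/s² ≈ 1.991e+21 m³/s² = 1.991 × 10^21 m³/s².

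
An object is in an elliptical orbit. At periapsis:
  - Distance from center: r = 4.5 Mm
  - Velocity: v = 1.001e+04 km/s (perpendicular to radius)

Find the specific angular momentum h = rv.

Convert to SI: r = 4.5 Mm = 4.5e+06 m; v = 1.001e+04 km/s = 1.001e+07 m/s.
With v perpendicular to r, h = r · v.
h = 4.5e+06 · 1.001e+07 m²/s ≈ 4.504e+13 m²/s.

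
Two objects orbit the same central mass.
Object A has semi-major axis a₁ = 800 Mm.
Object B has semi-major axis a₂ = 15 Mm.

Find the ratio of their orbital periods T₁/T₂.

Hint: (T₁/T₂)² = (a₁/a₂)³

Convert to SI: a₁ = 800 Mm = 8e+08 m; a₂ = 15 Mm = 1.5e+07 m.
From Kepler's third law, (T₁/T₂)² = (a₁/a₂)³, so T₁/T₂ = (a₁/a₂)^(3/2).
a₁/a₂ = 8e+08 / 1.5e+07 = 53.3333.
T₁/T₂ = (53.3333)^(3/2) ≈ 389.5.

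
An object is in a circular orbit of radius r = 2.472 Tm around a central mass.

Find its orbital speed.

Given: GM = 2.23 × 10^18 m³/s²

Convert to SI: r = 2.472 Tm = 2.472e+12 m.
For a circular orbit, gravity supplies the centripetal force, so v = √(GM / r).
v = √(2.23e+18 / 2.472e+12) m/s ≈ 949.8 m/s = 949.8 m/s.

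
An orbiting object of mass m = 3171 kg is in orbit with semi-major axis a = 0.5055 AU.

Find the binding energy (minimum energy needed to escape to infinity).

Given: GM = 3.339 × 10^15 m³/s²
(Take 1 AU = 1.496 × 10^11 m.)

Convert to SI: a = 0.5055 AU = 7.56228e+10 m.
Total orbital energy is E = −GMm/(2a); binding energy is E_bind = −E = GMm/(2a).
E_bind = 3.339e+15 · 3171 / (2 · 7.56228e+10) J ≈ 7.001e+07 J = 70.01 MJ.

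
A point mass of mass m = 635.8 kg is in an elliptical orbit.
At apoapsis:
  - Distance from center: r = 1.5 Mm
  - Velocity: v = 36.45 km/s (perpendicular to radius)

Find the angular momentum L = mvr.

Convert to SI: r = 1.5 Mm = 1.5e+06 m; v = 36.45 km/s = 36450 m/s.
Since v is perpendicular to r, L = m · v · r.
L = 635.8 · 36450 · 1.5e+06 kg·m²/s ≈ 3.476e+13 kg·m²/s.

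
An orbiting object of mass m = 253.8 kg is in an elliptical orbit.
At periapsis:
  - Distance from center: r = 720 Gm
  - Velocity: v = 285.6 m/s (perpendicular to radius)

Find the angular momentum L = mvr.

Convert to SI: r = 720 Gm = 7.2e+11 m.
Since v is perpendicular to r, L = m · v · r.
L = 253.8 · 285.6 · 7.2e+11 kg·m²/s ≈ 5.219e+16 kg·m²/s.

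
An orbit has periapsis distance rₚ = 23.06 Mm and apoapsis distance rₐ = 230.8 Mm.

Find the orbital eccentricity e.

Convert to SI: rₚ = 23.06 Mm = 2.306e+07 m; rₐ = 230.8 Mm = 2.308e+08 m.
e = (rₐ − rₚ) / (rₐ + rₚ).
e = (2.308e+08 − 2.306e+07) / (2.308e+08 + 2.306e+07) = 2.0774e+08 / 2.5386e+08 ≈ 0.8183.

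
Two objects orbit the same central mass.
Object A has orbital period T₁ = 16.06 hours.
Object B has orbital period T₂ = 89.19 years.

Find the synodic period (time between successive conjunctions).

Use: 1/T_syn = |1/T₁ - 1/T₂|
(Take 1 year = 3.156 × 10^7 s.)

Convert to SI: T₁ = 16.06 hours = 57816 s; T₂ = 89.19 years = 2.81484e+09 s.
T_syn = |T₁ · T₂ / (T₁ − T₂)|.
T_syn = |57816 · 2.81484e+09 / (57816 − 2.81484e+09)| s ≈ 5.782e+04 s = 16.06 hours.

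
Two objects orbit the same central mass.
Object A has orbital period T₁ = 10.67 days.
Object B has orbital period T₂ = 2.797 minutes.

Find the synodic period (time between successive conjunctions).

Convert to SI: T₁ = 10.67 days = 921888 s; T₂ = 2.797 minutes = 167.82 s.
T_syn = |T₁ · T₂ / (T₁ − T₂)|.
T_syn = |921888 · 167.82 / (921888 − 167.82)| s ≈ 167.9 s = 2.798 minutes.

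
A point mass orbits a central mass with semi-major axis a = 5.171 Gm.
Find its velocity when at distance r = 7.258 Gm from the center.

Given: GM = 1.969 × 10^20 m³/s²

Convert to SI: a = 5.171 Gm = 5.171e+09 m; r = 7.258 Gm = 7.258e+09 m.
Vis-viva: v = √(GM · (2/r − 1/a)).
2/r − 1/a = 2/7.258e+09 − 1/5.171e+09 = 8.21718e-11 m⁻¹.
v = √(1.969e+20 · 8.21718e-11) m/s ≈ 1.272e+05 m/s = 127.2 km/s.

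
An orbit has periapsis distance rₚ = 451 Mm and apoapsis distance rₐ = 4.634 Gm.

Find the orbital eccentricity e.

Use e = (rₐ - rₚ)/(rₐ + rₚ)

Convert to SI: rₚ = 451 Mm = 4.51e+08 m; rₐ = 4.634 Gm = 4.634e+09 m.
e = (rₐ − rₚ) / (rₐ + rₚ).
e = (4.634e+09 − 4.51e+08) / (4.634e+09 + 4.51e+08) = 4.183e+09 / 5.085e+09 ≈ 0.8226.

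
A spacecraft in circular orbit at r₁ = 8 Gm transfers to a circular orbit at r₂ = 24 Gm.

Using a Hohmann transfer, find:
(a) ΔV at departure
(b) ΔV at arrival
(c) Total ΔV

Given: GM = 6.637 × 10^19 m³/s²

Convert to SI: r₁ = 8 Gm = 8e+09 m; r₂ = 24 Gm = 2.4e+10 m.
Transfer semi-major axis: a_t = (r₁ + r₂)/2 = (8e+09 + 2.4e+10)/2 = 1.6e+10 m.
Circular speeds: v₁ = √(GM/r₁) = 91083.8 m/s, v₂ = √(GM/r₂) = 52587.2 m/s.
Transfer speeds (vis-viva v² = GM(2/r − 1/a_t)): v₁ᵗ = 111554 m/s, v₂ᵗ = 37184.8 m/s.
(a) ΔV₁ = |v₁ᵗ − v₁| ≈ 2.047e+04 m/s = 20.47 km/s.
(b) ΔV₂ = |v₂ − v₂ᵗ| ≈ 1.54e+04 m/s = 15.4 km/s.
(c) ΔV_total = ΔV₁ + ΔV₂ ≈ 3.587e+04 m/s = 35.87 km/s.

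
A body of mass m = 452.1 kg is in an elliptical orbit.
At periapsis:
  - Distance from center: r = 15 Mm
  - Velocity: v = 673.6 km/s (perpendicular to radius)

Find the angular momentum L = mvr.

Convert to SI: r = 15 Mm = 1.5e+07 m; v = 673.6 km/s = 673600 m/s.
Since v is perpendicular to r, L = m · v · r.
L = 452.1 · 673600 · 1.5e+07 kg·m²/s ≈ 4.568e+15 kg·m²/s.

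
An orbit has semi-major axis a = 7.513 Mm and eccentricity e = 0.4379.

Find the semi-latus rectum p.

Convert to SI: a = 7.513 Mm = 7.513e+06 m.
p = a (1 − e²).
p = 7.513e+06 · (1 − (0.4379)²) = 7.513e+06 · 0.808244 ≈ 6.072e+06 m = 6.072 Mm.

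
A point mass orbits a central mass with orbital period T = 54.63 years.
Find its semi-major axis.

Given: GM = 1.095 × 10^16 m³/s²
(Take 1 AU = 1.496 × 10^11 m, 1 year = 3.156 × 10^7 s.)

Convert to SI: T = 54.63 years = 1.72412e+09 s.
Invert Kepler's third law: a = (GM · T² / (4π²))^(1/3).
Substituting T = 1.72412e+09 s and GM = 1.095e+16 m³/s²:
a = (1.095e+16 · (1.72412e+09)² / (4π²))^(1/3) m
a ≈ 9.377e+10 m = 0.6268 AU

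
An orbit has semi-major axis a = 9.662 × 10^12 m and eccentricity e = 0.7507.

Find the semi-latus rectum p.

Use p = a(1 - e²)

p = a (1 − e²).
p = 9.662e+12 · (1 − (0.7507)²) = 9.662e+12 · 0.43645 ≈ 4.217e+12 m = 4.217 × 10^12 m.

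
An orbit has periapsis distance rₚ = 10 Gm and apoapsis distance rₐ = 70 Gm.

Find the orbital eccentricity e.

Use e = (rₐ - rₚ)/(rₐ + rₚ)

Convert to SI: rₚ = 10 Gm = 1e+10 m; rₐ = 70 Gm = 7e+10 m.
e = (rₐ − rₚ) / (rₐ + rₚ).
e = (7e+10 − 1e+10) / (7e+10 + 1e+10) = 6e+10 / 8e+10 ≈ 0.75.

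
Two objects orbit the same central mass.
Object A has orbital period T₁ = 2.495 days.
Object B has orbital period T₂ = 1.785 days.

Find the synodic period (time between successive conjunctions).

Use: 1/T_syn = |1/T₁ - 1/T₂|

Convert to SI: T₁ = 2.495 days = 215568 s; T₂ = 1.785 days = 154224 s.
T_syn = |T₁ · T₂ / (T₁ − T₂)|.
T_syn = |215568 · 154224 / (215568 − 154224)| s ≈ 5.42e+05 s = 6.273 days.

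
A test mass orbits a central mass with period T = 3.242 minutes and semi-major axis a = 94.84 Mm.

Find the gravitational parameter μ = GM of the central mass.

Convert to SI: T = 3.242 minutes = 194.52 s; a = 94.84 Mm = 9.484e+07 m.
GM = 4π² · a³ / T².
GM = 4π² · (9.484e+07)³ / (194.52)² m³/s² ≈ 8.9e+20 m³/s² = 8.9 × 10^20 m³/s².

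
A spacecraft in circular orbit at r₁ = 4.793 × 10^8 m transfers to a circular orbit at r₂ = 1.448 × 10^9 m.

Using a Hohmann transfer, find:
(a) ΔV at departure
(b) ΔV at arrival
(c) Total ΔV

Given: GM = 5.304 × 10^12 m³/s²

Transfer semi-major axis: a_t = (r₁ + r₂)/2 = (4.793e+08 + 1.448e+09)/2 = 9.6365e+08 m.
Circular speeds: v₁ = √(GM/r₁) = 105.196 m/s, v₂ = √(GM/r₂) = 60.5226 m/s.
Transfer speeds (vis-viva v² = GM(2/r − 1/a_t)): v₁ᵗ = 128.95 m/s, v₂ᵗ = 42.6836 m/s.
(a) ΔV₁ = |v₁ᵗ − v₁| ≈ 23.75 m/s = 23.75 m/s.
(b) ΔV₂ = |v₂ − v₂ᵗ| ≈ 17.84 m/s = 17.84 m/s.
(c) ΔV_total = ΔV₁ + ΔV₂ ≈ 41.59 m/s = 41.59 m/s.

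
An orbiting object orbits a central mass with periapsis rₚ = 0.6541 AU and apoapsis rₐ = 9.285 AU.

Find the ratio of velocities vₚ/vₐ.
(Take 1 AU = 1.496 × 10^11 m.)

Convert to SI: rₚ = 0.6541 AU = 9.78534e+10 m; rₐ = 9.285 AU = 1.38904e+12 m.
Conservation of angular momentum gives rₚvₚ = rₐvₐ, so vₚ/vₐ = rₐ/rₚ.
vₚ/vₐ = 1.38904e+12 / 9.78534e+10 ≈ 14.2.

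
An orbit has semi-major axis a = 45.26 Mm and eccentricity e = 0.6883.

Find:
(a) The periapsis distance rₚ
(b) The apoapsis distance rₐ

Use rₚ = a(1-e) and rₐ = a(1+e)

Convert to SI: a = 45.26 Mm = 4.526e+07 m.
(a) rₚ = a(1 − e) = 4.526e+07 · (1 − 0.6883) = 4.526e+07 · 0.3117 ≈ 1.411e+07 m = 14.11 Mm.
(b) rₐ = a(1 + e) = 4.526e+07 · (1 + 0.6883) = 4.526e+07 · 1.6883 ≈ 7.641e+07 m = 76.41 Mm.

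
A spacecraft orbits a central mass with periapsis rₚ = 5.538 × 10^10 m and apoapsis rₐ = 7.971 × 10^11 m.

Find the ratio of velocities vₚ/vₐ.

Conservation of angular momentum gives rₚvₚ = rₐvₐ, so vₚ/vₐ = rₐ/rₚ.
vₚ/vₐ = 7.971e+11 / 5.538e+10 ≈ 14.39.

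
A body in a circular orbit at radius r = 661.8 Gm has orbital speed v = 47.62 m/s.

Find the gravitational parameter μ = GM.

Convert to SI: r = 661.8 Gm = 6.618e+11 m.
For a circular orbit v² = GM/r, so GM = v² · r.
GM = (47.62)² · 6.618e+11 m³/s² ≈ 1.501e+15 m³/s² = 1.501 × 10^15 m³/s².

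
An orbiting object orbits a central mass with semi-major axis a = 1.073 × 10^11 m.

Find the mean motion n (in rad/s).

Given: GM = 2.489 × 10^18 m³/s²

n = √(GM / a³).
n = √(2.489e+18 / (1.073e+11)³) rad/s ≈ 4.489e-08 rad/s.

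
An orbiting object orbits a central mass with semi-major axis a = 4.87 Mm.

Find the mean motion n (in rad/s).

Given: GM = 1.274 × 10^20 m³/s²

Convert to SI: a = 4.87 Mm = 4.87e+06 m.
n = √(GM / a³).
n = √(1.274e+20 / (4.87e+06)³) rad/s ≈ 1.05 rad/s.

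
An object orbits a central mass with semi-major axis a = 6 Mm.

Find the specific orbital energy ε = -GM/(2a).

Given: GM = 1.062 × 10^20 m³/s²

Convert to SI: a = 6 Mm = 6e+06 m.
ε = −GM / (2a).
ε = −1.062e+20 / (2 · 6e+06) J/kg ≈ -8.85e+12 J/kg = -8850 GJ/kg.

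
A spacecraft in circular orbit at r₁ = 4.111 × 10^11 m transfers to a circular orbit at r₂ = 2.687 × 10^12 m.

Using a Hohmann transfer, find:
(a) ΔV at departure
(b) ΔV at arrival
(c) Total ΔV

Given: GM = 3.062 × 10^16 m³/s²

Transfer semi-major axis: a_t = (r₁ + r₂)/2 = (4.111e+11 + 2.687e+12)/2 = 1.54905e+12 m.
Circular speeds: v₁ = √(GM/r₁) = 272.916 m/s, v₂ = √(GM/r₂) = 106.75 m/s.
Transfer speeds (vis-viva v² = GM(2/r − 1/a_t)): v₁ᵗ = 359.443 m/s, v₂ᵗ = 54.9933 m/s.
(a) ΔV₁ = |v₁ᵗ − v₁| ≈ 86.53 m/s = 86.53 m/s.
(b) ΔV₂ = |v₂ − v₂ᵗ| ≈ 51.76 m/s = 51.76 m/s.
(c) ΔV_total = ΔV₁ + ΔV₂ ≈ 138.3 m/s = 138.3 m/s.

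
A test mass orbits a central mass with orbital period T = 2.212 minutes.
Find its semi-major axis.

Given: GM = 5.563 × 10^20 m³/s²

Convert to SI: T = 2.212 minutes = 132.72 s.
Invert Kepler's third law: a = (GM · T² / (4π²))^(1/3).
Substituting T = 132.72 s and GM = 5.563e+20 m³/s²:
a = (5.563e+20 · (132.72)² / (4π²))^(1/3) m
a ≈ 6.285e+07 m = 62.85 Mm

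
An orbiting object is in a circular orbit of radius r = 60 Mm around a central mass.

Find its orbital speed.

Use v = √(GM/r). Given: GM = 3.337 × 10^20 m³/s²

Convert to SI: r = 60 Mm = 6e+07 m.
For a circular orbit, gravity supplies the centripetal force, so v = √(GM / r).
v = √(3.337e+20 / 6e+07) m/s ≈ 2.358e+06 m/s = 2358 km/s.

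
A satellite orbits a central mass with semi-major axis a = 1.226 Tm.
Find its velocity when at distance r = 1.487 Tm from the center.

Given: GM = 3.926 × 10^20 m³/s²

Convert to SI: a = 1.226 Tm = 1.226e+12 m; r = 1.487 Tm = 1.487e+12 m.
Vis-viva: v = √(GM · (2/r − 1/a)).
2/r − 1/a = 2/1.487e+12 − 1/1.226e+12 = 5.29329e-13 m⁻¹.
v = √(3.926e+20 · 5.29329e-13) m/s ≈ 1.442e+04 m/s = 14.42 km/s.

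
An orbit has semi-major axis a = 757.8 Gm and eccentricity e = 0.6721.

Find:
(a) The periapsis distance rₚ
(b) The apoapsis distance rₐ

Convert to SI: a = 757.8 Gm = 7.578e+11 m.
(a) rₚ = a(1 − e) = 7.578e+11 · (1 − 0.6721) = 7.578e+11 · 0.3279 ≈ 2.485e+11 m = 248.5 Gm.
(b) rₐ = a(1 + e) = 7.578e+11 · (1 + 0.6721) = 7.578e+11 · 1.6721 ≈ 1.267e+12 m = 1.267 Tm.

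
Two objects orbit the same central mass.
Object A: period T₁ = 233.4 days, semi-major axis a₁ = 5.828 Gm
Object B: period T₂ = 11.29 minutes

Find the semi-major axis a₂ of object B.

Convert to SI: T₁ = 233.4 days = 2.01658e+07 s; a₁ = 5.828 Gm = 5.828e+09 m; T₂ = 11.29 minutes = 677.4 s.
Kepler's third law: (T₁/T₂)² = (a₁/a₂)³ ⇒ a₂ = a₁ · (T₂/T₁)^(2/3).
T₂/T₁ = 677.4 / 2.01658e+07 = 3.35916e-05.
a₂ = 5.828e+09 · (3.35916e-05)^(2/3) m ≈ 6.067e+06 m = 6.067 Mm.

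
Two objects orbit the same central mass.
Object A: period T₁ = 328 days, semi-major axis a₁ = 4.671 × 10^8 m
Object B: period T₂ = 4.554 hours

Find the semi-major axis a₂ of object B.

Convert to SI: T₁ = 328 days = 2.83392e+07 s; T₂ = 4.554 hours = 16394.4 s.
Kepler's third law: (T₁/T₂)² = (a₁/a₂)³ ⇒ a₂ = a₁ · (T₂/T₁)^(2/3).
T₂/T₁ = 16394.4 / 2.83392e+07 = 0.000578506.
a₂ = 4.671e+08 · (0.000578506)^(2/3) m ≈ 3.243e+06 m = 3.243 × 10^6 m.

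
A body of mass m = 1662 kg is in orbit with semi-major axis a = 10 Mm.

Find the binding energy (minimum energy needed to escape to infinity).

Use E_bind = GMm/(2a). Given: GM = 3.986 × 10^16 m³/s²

Convert to SI: a = 10 Mm = 1e+07 m.
Total orbital energy is E = −GMm/(2a); binding energy is E_bind = −E = GMm/(2a).
E_bind = 3.986e+16 · 1662 / (2 · 1e+07) J ≈ 3.312e+12 J = 3.312 TJ.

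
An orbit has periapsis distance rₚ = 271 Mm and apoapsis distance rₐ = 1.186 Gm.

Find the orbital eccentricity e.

Convert to SI: rₚ = 271 Mm = 2.71e+08 m; rₐ = 1.186 Gm = 1.186e+09 m.
e = (rₐ − rₚ) / (rₐ + rₚ).
e = (1.186e+09 − 2.71e+08) / (1.186e+09 + 2.71e+08) = 9.15e+08 / 1.457e+09 ≈ 0.628.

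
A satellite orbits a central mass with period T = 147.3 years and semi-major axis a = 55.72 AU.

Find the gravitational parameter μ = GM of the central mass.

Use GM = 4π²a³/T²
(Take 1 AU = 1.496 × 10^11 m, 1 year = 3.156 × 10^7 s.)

Convert to SI: T = 147.3 years = 4.64879e+09 s; a = 55.72 AU = 8.33571e+12 m.
GM = 4π² · a³ / T².
GM = 4π² · (8.33571e+12)³ / (4.64879e+09)² m³/s² ≈ 1.058e+21 m³/s² = 1.058 × 10^21 m³/s².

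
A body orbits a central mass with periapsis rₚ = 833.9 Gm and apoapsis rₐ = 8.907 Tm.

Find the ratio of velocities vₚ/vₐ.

Convert to SI: rₚ = 833.9 Gm = 8.339e+11 m; rₐ = 8.907 Tm = 8.907e+12 m.
Conservation of angular momentum gives rₚvₚ = rₐvₐ, so vₚ/vₐ = rₐ/rₚ.
vₚ/vₐ = 8.907e+12 / 8.339e+11 ≈ 10.68.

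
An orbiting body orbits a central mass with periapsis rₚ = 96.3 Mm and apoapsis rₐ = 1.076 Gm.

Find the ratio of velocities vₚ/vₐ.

Convert to SI: rₚ = 96.3 Mm = 9.63e+07 m; rₐ = 1.076 Gm = 1.076e+09 m.
Conservation of angular momentum gives rₚvₚ = rₐvₐ, so vₚ/vₐ = rₐ/rₚ.
vₚ/vₐ = 1.076e+09 / 9.63e+07 ≈ 11.17.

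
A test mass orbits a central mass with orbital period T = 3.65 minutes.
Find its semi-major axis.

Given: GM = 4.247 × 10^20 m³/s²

Convert to SI: T = 3.65 minutes = 219 s.
Invert Kepler's third law: a = (GM · T² / (4π²))^(1/3).
Substituting T = 219 s and GM = 4.247e+20 m³/s²:
a = (4.247e+20 · (219)² / (4π²))^(1/3) m
a ≈ 8.021e+07 m = 80.21 Mm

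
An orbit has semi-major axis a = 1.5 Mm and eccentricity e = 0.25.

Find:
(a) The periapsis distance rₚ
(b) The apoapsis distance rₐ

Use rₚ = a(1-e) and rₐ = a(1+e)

Convert to SI: a = 1.5 Mm = 1.5e+06 m.
(a) rₚ = a(1 − e) = 1.5e+06 · (1 − 0.25) = 1.5e+06 · 0.75 ≈ 1.125e+06 m = 1.125 Mm.
(b) rₐ = a(1 + e) = 1.5e+06 · (1 + 0.25) = 1.5e+06 · 1.25 ≈ 1.875e+06 m = 1.875 Mm.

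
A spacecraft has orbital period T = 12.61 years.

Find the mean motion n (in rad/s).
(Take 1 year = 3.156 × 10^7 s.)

Convert to SI: T = 12.61 years = 3.97972e+08 s.
n = 2π / T.
n = 2π / 3.97972e+08 s ≈ 1.579e-08 rad/s.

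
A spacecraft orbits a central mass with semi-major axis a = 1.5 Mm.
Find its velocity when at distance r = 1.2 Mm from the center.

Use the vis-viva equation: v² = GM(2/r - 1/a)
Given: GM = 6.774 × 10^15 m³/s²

Convert to SI: a = 1.5 Mm = 1.5e+06 m; r = 1.2 Mm = 1.2e+06 m.
Vis-viva: v = √(GM · (2/r − 1/a)).
2/r − 1/a = 2/1.2e+06 − 1/1.5e+06 = 1e-06 m⁻¹.
v = √(6.774e+15 · 1e-06) m/s ≈ 8.23e+04 m/s = 82.3 km/s.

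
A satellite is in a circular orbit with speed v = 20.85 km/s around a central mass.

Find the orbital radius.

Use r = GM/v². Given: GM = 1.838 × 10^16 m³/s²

Convert to SI: v = 20.85 km/s = 20850 m/s.
For a circular orbit, v² = GM / r, so r = GM / v².
r = 1.838e+16 / (20850)² m ≈ 4.228e+07 m = 4.228 × 10^7 m.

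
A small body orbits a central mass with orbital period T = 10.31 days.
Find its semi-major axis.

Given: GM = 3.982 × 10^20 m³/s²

Convert to SI: T = 10.31 days = 890784 s.
Invert Kepler's third law: a = (GM · T² / (4π²))^(1/3).
Substituting T = 890784 s and GM = 3.982e+20 m³/s²:
a = (3.982e+20 · (890784)² / (4π²))^(1/3) m
a ≈ 2e+10 m = 20 Gm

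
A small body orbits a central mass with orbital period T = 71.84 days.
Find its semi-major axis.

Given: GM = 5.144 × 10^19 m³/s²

Convert to SI: T = 71.84 days = 6.20698e+06 s.
Invert Kepler's third law: a = (GM · T² / (4π²))^(1/3).
Substituting T = 6.20698e+06 s and GM = 5.144e+19 m³/s²:
a = (5.144e+19 · (6.20698e+06)² / (4π²))^(1/3) m
a ≈ 3.689e+10 m = 36.89 Gm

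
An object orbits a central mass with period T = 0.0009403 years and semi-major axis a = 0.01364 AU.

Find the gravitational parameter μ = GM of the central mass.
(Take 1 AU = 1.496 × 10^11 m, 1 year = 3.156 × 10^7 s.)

Convert to SI: T = 0.0009403 years = 29675.9 s; a = 0.01364 AU = 2.04054e+09 m.
GM = 4π² · a³ / T².
GM = 4π² · (2.04054e+09)³ / (29675.9)² m³/s² ≈ 3.809e+20 m³/s² = 3.809 × 10^20 m³/s².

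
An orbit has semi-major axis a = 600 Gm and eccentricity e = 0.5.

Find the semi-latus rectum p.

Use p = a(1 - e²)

Convert to SI: a = 600 Gm = 6e+11 m.
p = a (1 − e²).
p = 6e+11 · (1 − (0.5)²) = 6e+11 · 0.75 ≈ 4.5e+11 m = 450 Gm.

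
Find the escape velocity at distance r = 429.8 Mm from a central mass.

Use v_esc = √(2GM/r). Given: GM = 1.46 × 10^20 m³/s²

Convert to SI: r = 429.8 Mm = 4.298e+08 m.
Escape velocity comes from setting total energy to zero: ½v² − GM/r = 0 ⇒ v_esc = √(2GM / r).
v_esc = √(2 · 1.46e+20 / 4.298e+08) m/s ≈ 8.242e+05 m/s = 824.2 km/s.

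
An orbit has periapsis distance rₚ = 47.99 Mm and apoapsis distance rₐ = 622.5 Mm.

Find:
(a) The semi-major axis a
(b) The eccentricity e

Convert to SI: rₚ = 47.99 Mm = 4.799e+07 m; rₐ = 622.5 Mm = 6.225e+08 m.
(a) a = (rₚ + rₐ) / 2 = (4.799e+07 + 6.225e+08) / 2 ≈ 3.352e+08 m = 335.2 Mm.
(b) e = (rₐ − rₚ) / (rₐ + rₚ) = (6.225e+08 − 4.799e+07) / (6.225e+08 + 4.799e+07) ≈ 0.8569.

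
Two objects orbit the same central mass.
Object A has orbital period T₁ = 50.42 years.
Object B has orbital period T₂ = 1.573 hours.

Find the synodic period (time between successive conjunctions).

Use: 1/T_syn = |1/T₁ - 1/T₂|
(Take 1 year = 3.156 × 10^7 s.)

Convert to SI: T₁ = 50.42 years = 1.59126e+09 s; T₂ = 1.573 hours = 5662.8 s.
T_syn = |T₁ · T₂ / (T₁ − T₂)|.
T_syn = |1.59126e+09 · 5662.8 / (1.59126e+09 − 5662.8)| s ≈ 5663 s = 1.573 hours.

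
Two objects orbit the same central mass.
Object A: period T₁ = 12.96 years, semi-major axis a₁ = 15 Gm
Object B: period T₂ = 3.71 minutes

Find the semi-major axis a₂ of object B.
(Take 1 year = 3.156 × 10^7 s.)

Convert to SI: T₁ = 12.96 years = 4.09018e+08 s; a₁ = 15 Gm = 1.5e+10 m; T₂ = 3.71 minutes = 222.6 s.
Kepler's third law: (T₁/T₂)² = (a₁/a₂)³ ⇒ a₂ = a₁ · (T₂/T₁)^(2/3).
T₂/T₁ = 222.6 / 4.09018e+08 = 5.44231e-07.
a₂ = 1.5e+10 · (5.44231e-07)^(2/3) m ≈ 9.999e+05 m = 999.9 km.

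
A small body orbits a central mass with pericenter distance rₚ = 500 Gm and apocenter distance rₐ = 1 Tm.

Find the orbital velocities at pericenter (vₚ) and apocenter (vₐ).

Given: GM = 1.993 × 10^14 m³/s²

Convert to SI: rₚ = 500 Gm = 5e+11 m; rₐ = 1 Tm = 1e+12 m.
Use the vis-viva equation v² = GM(2/r − 1/a) with a = (rₚ + rₐ)/2 = (5e+11 + 1e+12)/2 = 7.5e+11 m.
vₚ = √(GM · (2/rₚ − 1/a)) = √(1.993e+14 · (2/5e+11 − 1/7.5e+11)) m/s ≈ 23.05 m/s = 23.05 m/s.
vₐ = √(GM · (2/rₐ − 1/a)) = √(1.993e+14 · (2/1e+12 − 1/7.5e+11)) m/s ≈ 11.53 m/s = 11.53 m/s.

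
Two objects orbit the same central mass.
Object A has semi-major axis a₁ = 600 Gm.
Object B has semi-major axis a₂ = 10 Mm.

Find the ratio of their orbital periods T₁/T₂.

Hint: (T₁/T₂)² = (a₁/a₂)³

Convert to SI: a₁ = 600 Gm = 6e+11 m; a₂ = 10 Mm = 1e+07 m.
From Kepler's third law, (T₁/T₂)² = (a₁/a₂)³, so T₁/T₂ = (a₁/a₂)^(3/2).
a₁/a₂ = 6e+11 / 1e+07 = 60000.
T₁/T₂ = (60000)^(3/2) ≈ 1.47e+07.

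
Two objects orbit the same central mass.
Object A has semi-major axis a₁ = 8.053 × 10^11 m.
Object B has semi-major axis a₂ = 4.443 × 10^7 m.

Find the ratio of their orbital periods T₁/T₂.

From Kepler's third law, (T₁/T₂)² = (a₁/a₂)³, so T₁/T₂ = (a₁/a₂)^(3/2).
a₁/a₂ = 8.053e+11 / 4.443e+07 = 18125.1.
T₁/T₂ = (18125.1)^(3/2) ≈ 2.44e+06.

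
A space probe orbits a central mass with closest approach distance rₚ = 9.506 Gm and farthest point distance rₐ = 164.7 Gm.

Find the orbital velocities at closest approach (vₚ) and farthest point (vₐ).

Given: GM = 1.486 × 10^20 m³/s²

Convert to SI: rₚ = 9.506 Gm = 9.506e+09 m; rₐ = 164.7 Gm = 1.647e+11 m.
Use the vis-viva equation v² = GM(2/r − 1/a) with a = (rₚ + rₐ)/2 = (9.506e+09 + 1.647e+11)/2 = 8.7103e+10 m.
vₚ = √(GM · (2/rₚ − 1/a)) = √(1.486e+20 · (2/9.506e+09 − 1/8.7103e+10)) m/s ≈ 1.719e+05 m/s = 171.9 km/s.
vₐ = √(GM · (2/rₐ − 1/a)) = √(1.486e+20 · (2/1.647e+11 − 1/8.7103e+10)) m/s ≈ 9923 m/s = 9.923 km/s.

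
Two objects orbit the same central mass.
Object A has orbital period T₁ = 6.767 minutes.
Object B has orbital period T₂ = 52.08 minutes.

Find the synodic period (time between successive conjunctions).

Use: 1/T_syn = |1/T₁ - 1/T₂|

Convert to SI: T₁ = 6.767 minutes = 406.02 s; T₂ = 52.08 minutes = 3124.8 s.
T_syn = |T₁ · T₂ / (T₁ − T₂)|.
T_syn = |406.02 · 3124.8 / (406.02 − 3124.8)| s ≈ 466.7 s = 7.778 minutes.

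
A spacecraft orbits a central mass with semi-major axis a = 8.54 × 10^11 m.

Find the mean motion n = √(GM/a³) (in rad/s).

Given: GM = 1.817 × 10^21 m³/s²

n = √(GM / a³).
n = √(1.817e+21 / (8.54e+11)³) rad/s ≈ 5.401e-08 rad/s.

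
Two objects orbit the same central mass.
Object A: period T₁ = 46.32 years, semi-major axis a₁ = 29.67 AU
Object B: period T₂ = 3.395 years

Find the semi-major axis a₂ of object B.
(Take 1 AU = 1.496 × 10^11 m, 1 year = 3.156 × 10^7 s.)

Convert to SI: T₁ = 46.32 years = 1.46186e+09 s; a₁ = 29.67 AU = 4.43863e+12 m; T₂ = 3.395 years = 1.07146e+08 s.
Kepler's third law: (T₁/T₂)² = (a₁/a₂)³ ⇒ a₂ = a₁ · (T₂/T₁)^(2/3).
T₂/T₁ = 1.07146e+08 / 1.46186e+09 = 0.0732945.
a₂ = 4.43863e+12 · (0.0732945)^(2/3) m ≈ 7.774e+11 m = 5.196 AU.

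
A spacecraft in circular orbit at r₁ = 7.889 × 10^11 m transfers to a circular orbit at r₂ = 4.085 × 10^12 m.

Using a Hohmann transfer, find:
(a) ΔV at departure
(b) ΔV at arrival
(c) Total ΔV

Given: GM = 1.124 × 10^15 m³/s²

Transfer semi-major axis: a_t = (r₁ + r₂)/2 = (7.889e+11 + 4.085e+12)/2 = 2.43695e+12 m.
Circular speeds: v₁ = √(GM/r₁) = 37.7461 m/s, v₂ = √(GM/r₂) = 16.5877 m/s.
Transfer speeds (vis-viva v² = GM(2/r − 1/a_t)): v₁ᵗ = 48.8703 m/s, v₂ᵗ = 9.43789 m/s.
(a) ΔV₁ = |v₁ᵗ − v₁| ≈ 11.12 m/s = 11.12 m/s.
(b) ΔV₂ = |v₂ − v₂ᵗ| ≈ 7.15 m/s = 7.15 m/s.
(c) ΔV_total = ΔV₁ + ΔV₂ ≈ 18.27 m/s = 18.27 m/s.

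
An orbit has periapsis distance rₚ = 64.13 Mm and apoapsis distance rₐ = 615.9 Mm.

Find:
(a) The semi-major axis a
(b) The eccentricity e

Convert to SI: rₚ = 64.13 Mm = 6.413e+07 m; rₐ = 615.9 Mm = 6.159e+08 m.
(a) a = (rₚ + rₐ) / 2 = (6.413e+07 + 6.159e+08) / 2 ≈ 3.4e+08 m = 340 Mm.
(b) e = (rₐ − rₚ) / (rₐ + rₚ) = (6.159e+08 − 6.413e+07) / (6.159e+08 + 6.413e+07) ≈ 0.8114.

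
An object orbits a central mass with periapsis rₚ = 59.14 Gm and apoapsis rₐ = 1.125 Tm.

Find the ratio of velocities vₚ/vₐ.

Convert to SI: rₚ = 59.14 Gm = 5.914e+10 m; rₐ = 1.125 Tm = 1.125e+12 m.
Conservation of angular momentum gives rₚvₚ = rₐvₐ, so vₚ/vₐ = rₐ/rₚ.
vₚ/vₐ = 1.125e+12 / 5.914e+10 ≈ 19.02.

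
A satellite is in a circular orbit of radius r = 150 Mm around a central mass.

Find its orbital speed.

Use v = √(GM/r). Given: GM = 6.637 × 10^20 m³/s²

Convert to SI: r = 150 Mm = 1.5e+08 m.
For a circular orbit, gravity supplies the centripetal force, so v = √(GM / r).
v = √(6.637e+20 / 1.5e+08) m/s ≈ 2.103e+06 m/s = 2103 km/s.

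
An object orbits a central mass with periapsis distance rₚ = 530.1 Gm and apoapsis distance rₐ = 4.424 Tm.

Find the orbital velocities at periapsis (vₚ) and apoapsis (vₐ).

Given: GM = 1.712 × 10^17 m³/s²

Convert to SI: rₚ = 530.1 Gm = 5.301e+11 m; rₐ = 4.424 Tm = 4.424e+12 m.
Use the vis-viva equation v² = GM(2/r − 1/a) with a = (rₚ + rₐ)/2 = (5.301e+11 + 4.424e+12)/2 = 2.47705e+12 m.
vₚ = √(GM · (2/rₚ − 1/a)) = √(1.712e+17 · (2/5.301e+11 − 1/2.47705e+12)) m/s ≈ 759.5 m/s = 759.5 m/s.
vₐ = √(GM · (2/rₐ − 1/a)) = √(1.712e+17 · (2/4.424e+12 − 1/2.47705e+12)) m/s ≈ 91 m/s = 91 m/s.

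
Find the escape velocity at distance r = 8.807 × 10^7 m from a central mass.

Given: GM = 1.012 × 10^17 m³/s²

Escape velocity comes from setting total energy to zero: ½v² − GM/r = 0 ⇒ v_esc = √(2GM / r).
v_esc = √(2 · 1.012e+17 / 8.807e+07) m/s ≈ 4.794e+04 m/s = 47.94 km/s.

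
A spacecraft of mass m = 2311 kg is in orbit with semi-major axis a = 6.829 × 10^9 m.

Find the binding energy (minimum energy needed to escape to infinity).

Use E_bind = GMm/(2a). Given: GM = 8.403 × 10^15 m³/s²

Total orbital energy is E = −GMm/(2a); binding energy is E_bind = −E = GMm/(2a).
E_bind = 8.403e+15 · 2311 / (2 · 6.829e+09) J ≈ 1.422e+09 J = 1.422 GJ.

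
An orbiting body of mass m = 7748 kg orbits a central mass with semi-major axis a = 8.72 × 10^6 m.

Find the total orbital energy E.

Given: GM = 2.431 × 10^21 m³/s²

E = −GMm / (2a).
E = −2.431e+21 · 7748 / (2 · 8.72e+06) J ≈ -1.08e+18 J = -1.08 EJ.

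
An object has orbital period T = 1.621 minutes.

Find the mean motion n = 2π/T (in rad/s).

Convert to SI: T = 1.621 minutes = 97.26 s.
n = 2π / T.
n = 2π / 97.26 s ≈ 0.0646 rad/s.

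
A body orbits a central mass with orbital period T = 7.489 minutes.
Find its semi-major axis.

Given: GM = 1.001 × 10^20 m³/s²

Convert to SI: T = 7.489 minutes = 449.34 s.
Invert Kepler's third law: a = (GM · T² / (4π²))^(1/3).
Substituting T = 449.34 s and GM = 1.001e+20 m³/s²:
a = (1.001e+20 · (449.34)² / (4π²))^(1/3) m
a ≈ 8e+07 m = 80 Mm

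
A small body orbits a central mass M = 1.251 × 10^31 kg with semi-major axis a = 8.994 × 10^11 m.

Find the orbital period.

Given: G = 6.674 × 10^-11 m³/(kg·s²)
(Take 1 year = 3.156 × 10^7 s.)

GM = G · M = 6.674e-11 · 1.251e+31 = 8.34917e+20 m³/s².
Kepler's third law: T = 2π √(a³ / GM).
Substituting a = 8.994e+11 m and GM = 8.34917e+20 m³/s²:
T = 2π √((8.994e+11)³ / 8.34917e+20) s
T ≈ 1.855e+08 s = 5.877 years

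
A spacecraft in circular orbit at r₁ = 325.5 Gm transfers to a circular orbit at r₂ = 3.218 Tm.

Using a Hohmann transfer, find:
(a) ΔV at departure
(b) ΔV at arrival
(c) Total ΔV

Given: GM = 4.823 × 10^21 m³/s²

Convert to SI: r₁ = 325.5 Gm = 3.255e+11 m; r₂ = 3.218 Tm = 3.218e+12 m.
Transfer semi-major axis: a_t = (r₁ + r₂)/2 = (3.255e+11 + 3.218e+12)/2 = 1.77175e+12 m.
Circular speeds: v₁ = √(GM/r₁) = 121726 m/s, v₂ = √(GM/r₂) = 38713.8 m/s.
Transfer speeds (vis-viva v² = GM(2/r − 1/a_t)): v₁ᵗ = 164050 m/s, v₂ᵗ = 16593.6 m/s.
(a) ΔV₁ = |v₁ᵗ − v₁| ≈ 4.232e+04 m/s = 42.32 km/s.
(b) ΔV₂ = |v₂ − v₂ᵗ| ≈ 2.212e+04 m/s = 22.12 km/s.
(c) ΔV_total = ΔV₁ + ΔV₂ ≈ 6.444e+04 m/s = 64.44 km/s.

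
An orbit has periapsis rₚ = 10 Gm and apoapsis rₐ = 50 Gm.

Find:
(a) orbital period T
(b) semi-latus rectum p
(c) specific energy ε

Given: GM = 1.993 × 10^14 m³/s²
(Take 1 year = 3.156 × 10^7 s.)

Convert to SI: rₚ = 10 Gm = 1e+10 m; rₐ = 50 Gm = 5e+10 m.
(a) With a = (rₚ + rₐ)/2 = 3e+10 m, T = 2π √(a³/GM) = 2π √((3e+10)³/1.993e+14) s ≈ 2.313e+09 s
(b) From a = (rₚ + rₐ)/2 = 3e+10 m and e = (rₐ − rₚ)/(rₐ + rₚ) = 0.666667, p = a(1 − e²) = 3e+10 · (1 − (0.666667)²) ≈ 1.667e+10 m
(c) With a = (rₚ + rₐ)/2 = 3e+10 m, ε = −GM/(2a) = −1.993e+14/(2 · 3e+10) J/kg ≈ -3322 J/kg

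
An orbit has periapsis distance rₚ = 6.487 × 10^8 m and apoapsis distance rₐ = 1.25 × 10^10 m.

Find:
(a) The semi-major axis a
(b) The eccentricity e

(a) a = (rₚ + rₐ) / 2 = (6.487e+08 + 1.25e+10) / 2 ≈ 6.574e+09 m = 6.574 × 10^9 m.
(b) e = (rₐ − rₚ) / (rₐ + rₚ) = (1.25e+10 − 6.487e+08) / (1.25e+10 + 6.487e+08) ≈ 0.9013.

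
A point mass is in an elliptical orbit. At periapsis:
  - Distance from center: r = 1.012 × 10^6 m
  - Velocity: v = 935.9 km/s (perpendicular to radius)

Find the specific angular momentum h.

Convert to SI: v = 935.9 km/s = 935900 m/s.
With v perpendicular to r, h = r · v.
h = 1.012e+06 · 935900 m²/s ≈ 9.471e+11 m²/s.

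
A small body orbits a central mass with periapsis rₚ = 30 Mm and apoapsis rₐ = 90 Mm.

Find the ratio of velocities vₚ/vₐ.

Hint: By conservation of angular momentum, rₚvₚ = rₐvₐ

Convert to SI: rₚ = 30 Mm = 3e+07 m; rₐ = 90 Mm = 9e+07 m.
Conservation of angular momentum gives rₚvₚ = rₐvₐ, so vₚ/vₐ = rₐ/rₚ.
vₚ/vₐ = 9e+07 / 3e+07 ≈ 3.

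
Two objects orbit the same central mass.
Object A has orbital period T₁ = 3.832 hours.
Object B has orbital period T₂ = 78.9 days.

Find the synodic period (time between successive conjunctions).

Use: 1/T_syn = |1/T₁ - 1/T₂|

Convert to SI: T₁ = 3.832 hours = 13795.2 s; T₂ = 78.9 days = 6.81696e+06 s.
T_syn = |T₁ · T₂ / (T₁ − T₂)|.
T_syn = |13795.2 · 6.81696e+06 / (13795.2 − 6.81696e+06)| s ≈ 1.382e+04 s = 3.84 hours.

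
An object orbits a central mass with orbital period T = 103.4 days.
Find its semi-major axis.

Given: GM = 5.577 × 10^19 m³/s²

Convert to SI: T = 103.4 days = 8.93376e+06 s.
Invert Kepler's third law: a = (GM · T² / (4π²))^(1/3).
Substituting T = 8.93376e+06 s and GM = 5.577e+19 m³/s²:
a = (5.577e+19 · (8.93376e+06)² / (4π²))^(1/3) m
a ≈ 4.831e+10 m = 4.831 × 10^10 m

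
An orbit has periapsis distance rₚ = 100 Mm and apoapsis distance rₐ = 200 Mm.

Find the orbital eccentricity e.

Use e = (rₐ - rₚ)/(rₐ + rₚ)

Convert to SI: rₚ = 100 Mm = 1e+08 m; rₐ = 200 Mm = 2e+08 m.
e = (rₐ − rₚ) / (rₐ + rₚ).
e = (2e+08 − 1e+08) / (2e+08 + 1e+08) = 1e+08 / 3e+08 ≈ 0.3333.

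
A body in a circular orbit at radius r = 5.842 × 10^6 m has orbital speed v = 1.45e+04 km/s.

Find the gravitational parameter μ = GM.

Convert to SI: v = 1.45e+04 km/s = 1.45e+07 m/s.
For a circular orbit v² = GM/r, so GM = v² · r.
GM = (1.45e+07)² · 5.842e+06 m³/s² ≈ 1.228e+21 m³/s² = 1.228 × 10^21 m³/s².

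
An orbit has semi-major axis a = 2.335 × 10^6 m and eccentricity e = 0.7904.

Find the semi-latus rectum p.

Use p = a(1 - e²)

p = a (1 − e²).
p = 2.335e+06 · (1 − (0.7904)²) = 2.335e+06 · 0.375268 ≈ 8.763e+05 m = 8.763 × 10^5 m.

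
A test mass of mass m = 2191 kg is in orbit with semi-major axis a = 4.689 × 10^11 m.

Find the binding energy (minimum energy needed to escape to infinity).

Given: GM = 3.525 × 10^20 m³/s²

Total orbital energy is E = −GMm/(2a); binding energy is E_bind = −E = GMm/(2a).
E_bind = 3.525e+20 · 2191 / (2 · 4.689e+11) J ≈ 8.236e+11 J = 823.6 GJ.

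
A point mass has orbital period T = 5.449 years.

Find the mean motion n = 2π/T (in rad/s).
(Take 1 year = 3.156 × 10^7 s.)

Convert to SI: T = 5.449 years = 1.7197e+08 s.
n = 2π / T.
n = 2π / 1.7197e+08 s ≈ 3.654e-08 rad/s.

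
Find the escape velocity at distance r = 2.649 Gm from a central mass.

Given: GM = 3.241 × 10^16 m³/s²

Convert to SI: r = 2.649 Gm = 2.649e+09 m.
Escape velocity comes from setting total energy to zero: ½v² − GM/r = 0 ⇒ v_esc = √(2GM / r).
v_esc = √(2 · 3.241e+16 / 2.649e+09) m/s ≈ 4947 m/s = 4.947 km/s.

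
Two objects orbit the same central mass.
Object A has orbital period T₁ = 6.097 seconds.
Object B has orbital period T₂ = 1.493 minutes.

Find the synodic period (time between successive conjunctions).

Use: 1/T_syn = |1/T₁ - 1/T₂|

Convert to SI: T₂ = 1.493 minutes = 89.58 s.
T_syn = |T₁ · T₂ / (T₁ − T₂)|.
T_syn = |6.097 · 89.58 / (6.097 − 89.58)| s ≈ 6.542 s = 6.542 seconds.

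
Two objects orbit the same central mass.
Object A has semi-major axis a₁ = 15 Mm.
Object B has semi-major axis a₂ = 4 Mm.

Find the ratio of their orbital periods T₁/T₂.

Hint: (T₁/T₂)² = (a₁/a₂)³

Convert to SI: a₁ = 15 Mm = 1.5e+07 m; a₂ = 4 Mm = 4e+06 m.
From Kepler's third law, (T₁/T₂)² = (a₁/a₂)³, so T₁/T₂ = (a₁/a₂)^(3/2).
a₁/a₂ = 1.5e+07 / 4e+06 = 3.75.
T₁/T₂ = (3.75)^(3/2) ≈ 7.262.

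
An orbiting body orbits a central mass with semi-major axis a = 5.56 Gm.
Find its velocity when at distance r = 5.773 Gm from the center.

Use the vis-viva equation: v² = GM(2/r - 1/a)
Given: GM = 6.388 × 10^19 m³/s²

Convert to SI: a = 5.56 Gm = 5.56e+09 m; r = 5.773 Gm = 5.773e+09 m.
Vis-viva: v = √(GM · (2/r − 1/a)).
2/r − 1/a = 2/5.773e+09 − 1/5.56e+09 = 1.66584e-10 m⁻¹.
v = √(6.388e+19 · 1.66584e-10) m/s ≈ 1.032e+05 m/s = 103.2 km/s.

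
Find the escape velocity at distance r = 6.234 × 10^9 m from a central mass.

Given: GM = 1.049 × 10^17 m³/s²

Escape velocity comes from setting total energy to zero: ½v² − GM/r = 0 ⇒ v_esc = √(2GM / r).
v_esc = √(2 · 1.049e+17 / 6.234e+09) m/s ≈ 5801 m/s = 5.801 km/s.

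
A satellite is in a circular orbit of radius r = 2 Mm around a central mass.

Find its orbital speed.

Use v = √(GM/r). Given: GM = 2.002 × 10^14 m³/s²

Convert to SI: r = 2 Mm = 2e+06 m.
For a circular orbit, gravity supplies the centripetal force, so v = √(GM / r).
v = √(2.002e+14 / 2e+06) m/s ≈ 1e+04 m/s = 10 km/s.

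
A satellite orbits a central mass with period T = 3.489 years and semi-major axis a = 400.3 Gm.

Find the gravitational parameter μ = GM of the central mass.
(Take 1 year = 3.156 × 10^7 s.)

Convert to SI: T = 3.489 years = 1.10113e+08 s; a = 400.3 Gm = 4.003e+11 m.
GM = 4π² · a³ / T².
GM = 4π² · (4.003e+11)³ / (1.10113e+08)² m³/s² ≈ 2.089e+20 m³/s² = 2.089 × 10^20 m³/s².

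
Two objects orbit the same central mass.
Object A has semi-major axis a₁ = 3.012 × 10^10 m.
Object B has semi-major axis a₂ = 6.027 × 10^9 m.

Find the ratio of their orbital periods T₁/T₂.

From Kepler's third law, (T₁/T₂)² = (a₁/a₂)³, so T₁/T₂ = (a₁/a₂)^(3/2).
a₁/a₂ = 3.012e+10 / 6.027e+09 = 4.99751.
T₁/T₂ = (4.99751)^(3/2) ≈ 11.17.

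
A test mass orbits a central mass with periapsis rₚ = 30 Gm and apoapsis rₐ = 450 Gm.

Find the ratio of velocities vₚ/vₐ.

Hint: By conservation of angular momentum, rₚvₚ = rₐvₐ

Convert to SI: rₚ = 30 Gm = 3e+10 m; rₐ = 450 Gm = 4.5e+11 m.
Conservation of angular momentum gives rₚvₚ = rₐvₐ, so vₚ/vₐ = rₐ/rₚ.
vₚ/vₐ = 4.5e+11 / 3e+10 ≈ 15.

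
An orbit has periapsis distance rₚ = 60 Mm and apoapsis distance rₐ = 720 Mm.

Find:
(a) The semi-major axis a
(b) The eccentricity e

Convert to SI: rₚ = 60 Mm = 6e+07 m; rₐ = 720 Mm = 7.2e+08 m.
(a) a = (rₚ + rₐ) / 2 = (6e+07 + 7.2e+08) / 2 ≈ 3.9e+08 m = 390 Mm.
(b) e = (rₐ − rₚ) / (rₐ + rₚ) = (7.2e+08 − 6e+07) / (7.2e+08 + 6e+07) ≈ 0.8462.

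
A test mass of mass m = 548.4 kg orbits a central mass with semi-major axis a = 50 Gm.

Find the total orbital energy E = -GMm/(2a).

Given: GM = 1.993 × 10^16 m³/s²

Convert to SI: a = 50 Gm = 5e+10 m.
E = −GMm / (2a).
E = −1.993e+16 · 548.4 / (2 · 5e+10) J ≈ -1.093e+08 J = -109.3 MJ.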